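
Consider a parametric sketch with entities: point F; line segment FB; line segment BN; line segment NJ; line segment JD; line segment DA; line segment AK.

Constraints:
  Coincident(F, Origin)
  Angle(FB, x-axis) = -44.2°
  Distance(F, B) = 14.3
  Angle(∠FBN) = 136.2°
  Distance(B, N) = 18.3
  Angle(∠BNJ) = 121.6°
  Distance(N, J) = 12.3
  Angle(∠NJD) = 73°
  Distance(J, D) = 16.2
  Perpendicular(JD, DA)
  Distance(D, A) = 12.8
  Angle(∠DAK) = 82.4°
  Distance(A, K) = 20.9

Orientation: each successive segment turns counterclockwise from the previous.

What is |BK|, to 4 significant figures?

26.59

JD ⟂ DA, so DA runs at -105.0°; with |DA| = 12.8, A = (16.11, -7.837). ∠DAK = 82.4° gives AK at -7.400° from the x-axis; with |AK| = 20.9, K = (36.83, -10.53). Then |BK| = |K − B| = 26.59.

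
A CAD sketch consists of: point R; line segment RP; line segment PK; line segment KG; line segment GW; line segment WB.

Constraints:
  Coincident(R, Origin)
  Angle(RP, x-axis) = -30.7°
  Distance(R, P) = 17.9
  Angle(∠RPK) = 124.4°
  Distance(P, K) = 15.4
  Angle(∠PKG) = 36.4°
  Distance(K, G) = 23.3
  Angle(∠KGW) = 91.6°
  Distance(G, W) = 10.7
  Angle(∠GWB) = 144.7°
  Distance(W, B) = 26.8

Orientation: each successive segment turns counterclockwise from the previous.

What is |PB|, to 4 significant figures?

24.13

R is at the origin; RP runs at -30.7° with length 17.9, so P = (15.39, -9.139). ∠RPK = 124.4° gives PK at 24.90° from the x-axis; with |PK| = 15.4, K = (29.36, -2.655). ∠PKG = 36.4° gives KG at 168.5° from the x-axis; with |KG| = 23.3, G = (6.528, 1.991). ∠KGW = 91.6° gives GW at -103.1° from the x-axis; with |GW| = 10.7, W = (4.102, -8.431). ∠GWB = 144.7° gives WB at -67.80° from the x-axis; with |WB| = 26.8, B = (14.23, -33.24). Then |PB| = |B − P| = 24.13.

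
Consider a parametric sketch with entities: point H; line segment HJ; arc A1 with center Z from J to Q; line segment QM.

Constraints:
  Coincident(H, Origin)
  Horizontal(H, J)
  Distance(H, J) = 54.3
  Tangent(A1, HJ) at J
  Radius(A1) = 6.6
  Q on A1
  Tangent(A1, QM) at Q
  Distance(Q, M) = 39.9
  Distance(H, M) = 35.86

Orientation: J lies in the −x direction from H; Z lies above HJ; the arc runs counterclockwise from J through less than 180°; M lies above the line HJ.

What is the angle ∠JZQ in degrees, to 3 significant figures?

43.4°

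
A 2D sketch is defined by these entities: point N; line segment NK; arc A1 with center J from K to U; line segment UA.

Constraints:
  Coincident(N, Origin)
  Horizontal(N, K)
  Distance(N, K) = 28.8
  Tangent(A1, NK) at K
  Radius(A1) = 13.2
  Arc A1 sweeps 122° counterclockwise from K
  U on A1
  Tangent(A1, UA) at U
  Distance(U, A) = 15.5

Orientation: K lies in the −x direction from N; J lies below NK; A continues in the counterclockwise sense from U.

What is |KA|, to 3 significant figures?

33.5

N is at the origin; NK is horizontal with |NK| = 28.8 and K on the −x side, so K = (-28.8, 0.00). The tangent condition forces JK to be normal to NK, so J = K + (0, -13.2) = (-28.8, -13.2). On A1, K sits at bearing 90° from J; a 122° counterclockwise sweep puts U at bearing 212°, so U = J + 13.2·(cos 212°, sin 212°) = (-40.0, -20.2). Since A1 is tangent to UA there, JU ⟂ UA, so UA runs along (−sin 212°, cos 212°); with |UA| = 15.5, A = (-31.8, -33.3). Then |KA| = |A − K| = 33.5.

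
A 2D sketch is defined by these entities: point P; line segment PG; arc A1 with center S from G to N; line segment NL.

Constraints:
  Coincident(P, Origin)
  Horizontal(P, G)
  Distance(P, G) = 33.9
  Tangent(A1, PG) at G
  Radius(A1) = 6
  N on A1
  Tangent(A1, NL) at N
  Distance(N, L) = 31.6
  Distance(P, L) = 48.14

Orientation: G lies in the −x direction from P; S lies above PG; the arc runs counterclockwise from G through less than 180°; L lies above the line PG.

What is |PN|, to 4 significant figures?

28.62

P is at the origin; PG is horizontal with |PG| = 33.9 and G on the −x side, so G = (-33.90, 0.000). A1 meets PG tangentially, so SG is at right angles to PG, so S = G + (0, 6) = (-33.90, 6.000). Since SN ⟂ NL (tangency), |SL| = √(6.0² + 31.6²) = 32.16 regardless of where N sits on A1. So L lies on both circle(P, 48.14) and circle(S, 32.16); the above-PG intersection is L = (-29.70, 37.89). N is the foot of the tangent from L: N = (-27.91, 6.339).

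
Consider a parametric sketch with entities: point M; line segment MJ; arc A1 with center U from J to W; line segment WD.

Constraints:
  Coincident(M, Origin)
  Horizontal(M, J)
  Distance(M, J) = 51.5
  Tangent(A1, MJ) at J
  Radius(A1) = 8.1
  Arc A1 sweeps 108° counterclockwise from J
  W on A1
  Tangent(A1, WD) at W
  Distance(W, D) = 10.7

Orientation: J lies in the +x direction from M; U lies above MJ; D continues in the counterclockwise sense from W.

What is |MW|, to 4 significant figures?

60.15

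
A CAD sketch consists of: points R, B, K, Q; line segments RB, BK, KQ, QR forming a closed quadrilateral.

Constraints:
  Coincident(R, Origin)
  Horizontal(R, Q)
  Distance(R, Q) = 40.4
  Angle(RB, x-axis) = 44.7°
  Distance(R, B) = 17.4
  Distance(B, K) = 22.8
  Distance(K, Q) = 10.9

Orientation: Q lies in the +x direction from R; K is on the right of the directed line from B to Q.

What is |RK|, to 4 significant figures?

29.89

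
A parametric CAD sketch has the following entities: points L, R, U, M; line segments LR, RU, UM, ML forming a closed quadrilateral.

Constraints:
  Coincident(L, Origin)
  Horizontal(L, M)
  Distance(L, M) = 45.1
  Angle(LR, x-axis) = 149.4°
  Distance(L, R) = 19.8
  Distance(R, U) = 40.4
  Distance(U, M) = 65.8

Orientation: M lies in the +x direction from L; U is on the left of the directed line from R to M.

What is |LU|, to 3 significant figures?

47.1

Checks: |RU| = 40.40 ✓; |UM| = 65.80 ✓.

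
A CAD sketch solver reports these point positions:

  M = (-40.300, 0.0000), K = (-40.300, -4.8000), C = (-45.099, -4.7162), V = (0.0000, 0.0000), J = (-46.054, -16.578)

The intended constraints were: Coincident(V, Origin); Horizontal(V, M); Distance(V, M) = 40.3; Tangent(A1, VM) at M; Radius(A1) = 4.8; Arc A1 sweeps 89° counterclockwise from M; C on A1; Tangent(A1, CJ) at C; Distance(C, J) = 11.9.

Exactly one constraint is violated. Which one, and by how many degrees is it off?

Tangent(A1, CJ) at C — off by 3.60°.

V = (0.00, 0.00) ✓; V.y = 0.00, M.y = 0.00 ✓; |VM| = 40.30 ✓; ∠(KM, MV) = 90.00° ✓; |KM| = 4.800 ✓; bearing(K→C) − bearing(K→M) = 89.00° ✓; |KC| = 4.800 ✓; ∠(KC, CJ) = 93.60° ✗; |CJ| = 11.90 ✓.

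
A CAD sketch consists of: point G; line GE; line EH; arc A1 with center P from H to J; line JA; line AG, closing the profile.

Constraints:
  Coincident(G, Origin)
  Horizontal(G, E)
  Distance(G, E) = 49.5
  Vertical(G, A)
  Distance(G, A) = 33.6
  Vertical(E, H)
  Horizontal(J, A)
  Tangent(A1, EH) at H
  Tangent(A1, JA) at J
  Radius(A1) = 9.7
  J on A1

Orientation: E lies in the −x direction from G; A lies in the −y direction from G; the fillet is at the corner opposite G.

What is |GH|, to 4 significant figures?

54.97

G is at the origin; GE is horizontal with |GE| = 49.5 and E on the −x side, so E = (-49.50, 0.000). GA is vertical with |GA| = 33.6 and A on the −y side, so A = (0.000, -33.60). The virtual corner opposite G is at (-49.50, -33.60). The tangent condition forces PH to be normal to EH and tangency of A1 to JA means the radius PJ is perpendicular to JA, with radius 9.7, so the center P sits 9.7 in from both sides at P = (-39.80, -23.90). That places the tangent points at H = (-49.50, -23.90) on EH and J = (-39.80, -33.60) on JA. Then |GH| = |H − G| = 54.97.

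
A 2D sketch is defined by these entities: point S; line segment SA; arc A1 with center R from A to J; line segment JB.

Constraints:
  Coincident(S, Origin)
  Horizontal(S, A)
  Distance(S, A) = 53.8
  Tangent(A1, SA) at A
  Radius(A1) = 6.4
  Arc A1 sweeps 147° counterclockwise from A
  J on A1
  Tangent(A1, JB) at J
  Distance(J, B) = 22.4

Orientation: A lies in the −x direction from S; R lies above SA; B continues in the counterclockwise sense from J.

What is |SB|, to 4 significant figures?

73.14

On A1, A sits at bearing -90° from R; a 147° counterclockwise sweep puts J at bearing 57°, so J = R + 6.4·(cos 57°, sin 57°) = (-50.31, 11.77). The tangent condition forces RJ to be normal to JB, so JB runs along (−sin 57°, cos 57°); with |JB| = 22.4, B = (-69.10, 23.97). Then |SB| = |B − S| = 73.14.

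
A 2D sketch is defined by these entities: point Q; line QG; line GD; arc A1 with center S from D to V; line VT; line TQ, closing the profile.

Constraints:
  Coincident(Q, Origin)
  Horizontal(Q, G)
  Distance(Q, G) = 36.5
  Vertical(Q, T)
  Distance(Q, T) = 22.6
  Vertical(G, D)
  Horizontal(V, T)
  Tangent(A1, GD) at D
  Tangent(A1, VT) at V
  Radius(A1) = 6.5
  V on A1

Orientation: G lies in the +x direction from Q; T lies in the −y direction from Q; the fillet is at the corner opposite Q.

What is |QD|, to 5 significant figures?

39.893

Q is at the origin; QG is horizontal with |QG| = 36.5 and G on the +x side, so G = (36.500, 0.0000). QT is vertical with |QT| = 22.6 and T on the −y side, so T = (0.0000, -22.600). The virtual corner opposite Q is at (36.500, -22.600). Tangency of A1 to GD means the radius SD is perpendicular to GD and the tangent condition forces SV to be normal to VT, with radius 6.5, so the center S sits 6.5 in from both sides at S = (30.000, -16.100). That places the tangent points at D = (36.500, -16.100) on GD and V = (30.000, -22.600) on VT. Then |QD| = |D − Q| = 39.893.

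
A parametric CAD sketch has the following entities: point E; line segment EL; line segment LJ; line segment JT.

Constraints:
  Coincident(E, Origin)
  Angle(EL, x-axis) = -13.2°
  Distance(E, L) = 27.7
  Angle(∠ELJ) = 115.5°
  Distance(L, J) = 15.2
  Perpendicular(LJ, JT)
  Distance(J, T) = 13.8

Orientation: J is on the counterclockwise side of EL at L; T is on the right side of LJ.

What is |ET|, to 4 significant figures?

47.34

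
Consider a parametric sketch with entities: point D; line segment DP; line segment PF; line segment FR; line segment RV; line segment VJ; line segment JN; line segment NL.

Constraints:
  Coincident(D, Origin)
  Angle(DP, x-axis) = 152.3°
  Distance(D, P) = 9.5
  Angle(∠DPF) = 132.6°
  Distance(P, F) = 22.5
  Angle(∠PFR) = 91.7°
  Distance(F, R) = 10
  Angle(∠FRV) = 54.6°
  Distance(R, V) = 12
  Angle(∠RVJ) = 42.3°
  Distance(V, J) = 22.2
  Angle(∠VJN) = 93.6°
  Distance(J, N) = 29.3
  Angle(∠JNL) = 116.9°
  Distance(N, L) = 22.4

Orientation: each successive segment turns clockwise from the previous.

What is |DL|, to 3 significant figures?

46.7

D is at the origin; DP runs at 152.3° with length 9.5, so P = (-8.41, 4.42). ∠DPF = 132.6° gives PF at 105° from the x-axis; with |PF| = 22.5, F = (-14.2, 26.2). ∠PFR = 91.7° gives FR at 16.6° from the x-axis; with |FR| = 10.0, R = (-4.61, 29.0). ∠FRV = 54.6° gives RV at -109° from the x-axis; with |RV| = 12.0, V = (-8.48, 17.7). ∠RVJ = 42.3° gives VJ at 114° from the x-axis; with |VJ| = 22.2, J = (-17.3, 38.0). ∠VJN = 93.6° gives JN at 27.1° from the x-axis; with |JN| = 29.3, N = (8.75, 51.4). ∠JNL = 116.9° gives NL at -36.0° from the x-axis; with |NL| = 22.4, L = (26.9, 38.2). Then |DL| = |L − D| = 46.7.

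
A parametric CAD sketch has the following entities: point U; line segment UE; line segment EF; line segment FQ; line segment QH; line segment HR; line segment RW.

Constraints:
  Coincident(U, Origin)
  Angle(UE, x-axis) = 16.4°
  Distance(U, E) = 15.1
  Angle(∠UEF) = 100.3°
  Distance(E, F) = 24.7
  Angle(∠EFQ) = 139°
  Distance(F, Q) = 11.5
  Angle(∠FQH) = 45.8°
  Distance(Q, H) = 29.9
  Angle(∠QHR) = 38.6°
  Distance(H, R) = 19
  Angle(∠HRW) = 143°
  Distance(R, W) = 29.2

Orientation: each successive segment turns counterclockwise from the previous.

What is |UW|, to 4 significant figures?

53.46

U is at the origin; UE runs at 16.4° with length 15.1, so E = (14.49, 4.263). ∠UEF = 100.3° gives EF at 96.10° from the x-axis; with |EF| = 24.7, F = (11.86, 28.82). ∠EFQ = 139.0° gives FQ at 137.1° from the x-axis; with |FQ| = 11.5, Q = (3.437, 36.65). ∠FQH = 45.8° gives QH at -88.70° from the x-axis; with |QH| = 29.9, H = (4.115, 6.759). ∠QHR = 38.6° gives HR at 52.70° from the x-axis; with |HR| = 19.0, R = (15.63, 21.87). ∠HRW = 143.0° gives RW at 89.70° from the x-axis; with |RW| = 29.2, W = (15.78, 51.07). Then |UW| = |W − U| = 53.46.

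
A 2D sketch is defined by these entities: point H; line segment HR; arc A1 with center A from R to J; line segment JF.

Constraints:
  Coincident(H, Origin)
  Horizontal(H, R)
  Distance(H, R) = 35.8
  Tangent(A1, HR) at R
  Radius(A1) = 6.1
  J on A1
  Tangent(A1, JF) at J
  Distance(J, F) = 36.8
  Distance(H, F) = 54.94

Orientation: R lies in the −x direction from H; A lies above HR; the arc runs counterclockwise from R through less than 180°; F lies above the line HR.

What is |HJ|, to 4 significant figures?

30.50

Checks: |AJ| = 6.100 ✓; ∠(AJ, JF) = 90.00° ✓; |JF| = 36.80 ✓; |HF| = 54.94 ✓.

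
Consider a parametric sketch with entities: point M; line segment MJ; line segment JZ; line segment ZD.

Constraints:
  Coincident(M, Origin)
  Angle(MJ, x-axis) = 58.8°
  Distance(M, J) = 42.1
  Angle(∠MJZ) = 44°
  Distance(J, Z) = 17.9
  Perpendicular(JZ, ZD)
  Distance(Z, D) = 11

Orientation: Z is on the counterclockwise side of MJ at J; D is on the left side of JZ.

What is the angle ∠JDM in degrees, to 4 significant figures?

155.7°

M is at the origin; MJ runs at 58.8° with length 42.1, so J = 42.1·(cos 58.8°, sin 58.8°) = (21.81, 36.01). ∠MJZ = 44.0°, so JZ runs at 58.8° + (180° − 44.0°) = 194.8° from the x-axis; with |JZ| = 17.9, Z = J + 17.9·(cos 194.8°, sin 194.8°) = (4.503, 31.44). The perpendicularity gives ZD at right angles to JZ; with |ZD| = 11.0 on the left of JZ, D = Z + 11.0·(0.2554, -0.9668) = (7.313, 20.80). Then cos ∠JDM = DJ·DM / (|DJ||DM|), giving 155.7°.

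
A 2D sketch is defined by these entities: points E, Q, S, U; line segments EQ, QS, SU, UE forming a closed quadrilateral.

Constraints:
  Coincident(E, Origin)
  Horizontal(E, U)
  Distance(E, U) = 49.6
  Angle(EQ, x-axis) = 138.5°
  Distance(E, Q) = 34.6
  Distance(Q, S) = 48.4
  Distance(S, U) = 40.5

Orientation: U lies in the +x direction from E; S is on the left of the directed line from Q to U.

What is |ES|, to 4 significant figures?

36.93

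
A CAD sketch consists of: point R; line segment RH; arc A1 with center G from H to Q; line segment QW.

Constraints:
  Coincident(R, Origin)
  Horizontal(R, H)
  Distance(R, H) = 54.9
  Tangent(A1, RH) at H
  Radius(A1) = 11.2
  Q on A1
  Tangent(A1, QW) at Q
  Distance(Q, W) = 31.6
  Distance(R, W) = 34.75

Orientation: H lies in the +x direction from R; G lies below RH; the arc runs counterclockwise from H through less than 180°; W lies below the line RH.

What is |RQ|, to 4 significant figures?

47.28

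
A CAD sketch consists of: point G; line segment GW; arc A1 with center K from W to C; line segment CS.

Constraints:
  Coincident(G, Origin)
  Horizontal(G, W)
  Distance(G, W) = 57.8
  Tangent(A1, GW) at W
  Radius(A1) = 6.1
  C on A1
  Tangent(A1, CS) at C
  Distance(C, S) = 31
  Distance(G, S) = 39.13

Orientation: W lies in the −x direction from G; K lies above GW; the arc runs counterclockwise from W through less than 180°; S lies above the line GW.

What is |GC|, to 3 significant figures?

53.6

Checks: G = (0.00, 0.00) ✓; |KC| = 6.100 ✓; ∠(KC, CS) = 90.00° ✓; |CS| = 31.00 ✓; |GS| = 39.13 ✓.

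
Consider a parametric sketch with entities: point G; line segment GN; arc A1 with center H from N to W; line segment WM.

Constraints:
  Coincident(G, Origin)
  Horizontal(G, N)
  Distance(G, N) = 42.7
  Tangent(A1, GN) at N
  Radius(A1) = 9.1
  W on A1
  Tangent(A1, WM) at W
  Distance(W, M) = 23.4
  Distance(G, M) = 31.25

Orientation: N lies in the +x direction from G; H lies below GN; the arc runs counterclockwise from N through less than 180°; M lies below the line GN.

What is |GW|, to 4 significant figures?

35.55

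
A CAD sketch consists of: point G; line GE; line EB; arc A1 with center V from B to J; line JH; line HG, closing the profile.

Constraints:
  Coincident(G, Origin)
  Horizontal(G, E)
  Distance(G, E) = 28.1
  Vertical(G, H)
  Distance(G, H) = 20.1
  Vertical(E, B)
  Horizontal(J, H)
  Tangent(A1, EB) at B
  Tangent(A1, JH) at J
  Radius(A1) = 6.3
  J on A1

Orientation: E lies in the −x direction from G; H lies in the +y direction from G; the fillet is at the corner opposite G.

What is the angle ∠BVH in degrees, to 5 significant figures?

163.88°

The virtual corner opposite G is at (-28.100, 20.100). A1 meets EB tangentially, so VB is at right angles to EB and since A1 is tangent to JH there, VJ ⟂ JH, with radius 6.3, so the center V sits 6.3 in from both sides at V = (-21.800, 13.800). That places the tangent points at B = (-28.100, 13.800) on EB and J = (-21.800, 20.100) on JH. Then cos ∠BVH = VB·VH / (|VB||VH|), giving 163.88°.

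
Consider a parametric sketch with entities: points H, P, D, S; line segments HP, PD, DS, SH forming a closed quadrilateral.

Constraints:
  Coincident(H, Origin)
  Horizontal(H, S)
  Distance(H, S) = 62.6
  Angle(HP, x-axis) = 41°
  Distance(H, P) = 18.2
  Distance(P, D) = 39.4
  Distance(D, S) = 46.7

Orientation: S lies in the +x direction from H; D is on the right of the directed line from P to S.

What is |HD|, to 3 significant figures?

35.4

H is at the origin; H and S share the same y with |HS| = 62.6 and S in +x, so S = (62.6, 0). HP runs at 41.0° with |HP| = 18.2, so P = (13.7, 11.9). D is determined by |PD| = 39.4 and |DS| = 46.7 together: it lies at the intersection of circle(P, 39.4) and circle(S, 46.7). With |PS| = 50.3, the foot of the radical line on PS is 18.9 from P and the perpendicular offset is √(39.4² − 18.9²) = 34.6. Taking the right-of-PS solution: D = (23.9, -26.1).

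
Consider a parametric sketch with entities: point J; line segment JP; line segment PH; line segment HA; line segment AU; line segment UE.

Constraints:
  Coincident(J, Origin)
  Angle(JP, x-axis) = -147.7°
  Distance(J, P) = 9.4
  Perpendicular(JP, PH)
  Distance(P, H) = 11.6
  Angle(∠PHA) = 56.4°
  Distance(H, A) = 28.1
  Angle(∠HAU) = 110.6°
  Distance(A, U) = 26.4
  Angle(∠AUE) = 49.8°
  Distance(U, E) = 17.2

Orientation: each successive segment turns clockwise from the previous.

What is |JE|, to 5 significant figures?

16.058

J is at the origin; JP runs at -147.7° with length 9.4, so P = (-7.9455, -5.0229). JP ⟂ PH, so PH runs at 122.30°; with |PH| = 11.6, H = (-14.144, 4.7821). ∠PHA = 56.4° gives HA at -1.3000° from the x-axis; with |HA| = 28.1, A = (13.949, 4.1446). ∠HAU = 110.6° gives AU at -70.700° from the x-axis; with |AU| = 26.4, U = (22.674, -20.772). ∠AUE = 49.8° gives UE at 159.10° from the x-axis; with |UE| = 17.2, E = (6.6061, -14.636). Then |JE| = |E − J| = 16.058.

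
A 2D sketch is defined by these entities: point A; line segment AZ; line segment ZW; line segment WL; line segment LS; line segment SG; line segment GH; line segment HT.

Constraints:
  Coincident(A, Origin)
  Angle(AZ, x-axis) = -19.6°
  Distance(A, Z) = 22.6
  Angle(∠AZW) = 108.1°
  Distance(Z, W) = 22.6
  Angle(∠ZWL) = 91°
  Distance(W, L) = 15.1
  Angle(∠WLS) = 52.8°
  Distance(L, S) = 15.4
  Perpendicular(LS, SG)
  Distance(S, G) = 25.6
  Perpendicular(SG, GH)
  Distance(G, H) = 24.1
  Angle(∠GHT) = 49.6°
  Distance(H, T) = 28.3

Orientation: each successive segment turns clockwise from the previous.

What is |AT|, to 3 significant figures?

28.9

SG ⟂ GH, so GH runs at -128°; with |GH| = 24.1, H = (20.5, -52.6). ∠GHT = 49.6° gives HT at 102° from the x-axis; with |HT| = 28.3, T = (14.7, -24.9). Then |AT| = |T − A| = 28.9.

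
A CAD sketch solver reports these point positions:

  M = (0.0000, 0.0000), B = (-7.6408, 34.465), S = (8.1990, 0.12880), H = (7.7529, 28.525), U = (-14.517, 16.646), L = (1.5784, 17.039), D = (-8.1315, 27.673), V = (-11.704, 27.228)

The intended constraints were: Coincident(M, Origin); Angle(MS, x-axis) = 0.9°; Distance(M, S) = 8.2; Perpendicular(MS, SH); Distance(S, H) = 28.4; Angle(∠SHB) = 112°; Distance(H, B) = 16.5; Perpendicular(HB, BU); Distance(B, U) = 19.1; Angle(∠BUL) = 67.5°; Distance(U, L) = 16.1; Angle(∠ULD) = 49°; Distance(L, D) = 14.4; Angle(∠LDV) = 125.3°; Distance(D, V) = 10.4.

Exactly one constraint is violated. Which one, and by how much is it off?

Distance(D, V) = 10.4 — off by 6.80.

M = (0.00, 0.00) ✓; MS at 0.9000° ✓; |MS| = 8.200 ✓; ∠(MS, SH) = 90.00° ✓; |SH| = 28.40 ✓; ∠SHB = 112.0° ✓; |HB| = 16.50 ✓; ∠(HB, BU) = 90.00° ✓; |BU| = 19.10 ✓; ∠BUL = 67.50° ✓; |UL| = 16.10 ✓; ∠ULD = 49.00° ✓; |LD| = 14.40 ✓; ∠LDV = 125.3° ✓; |DV| = 3.600 ✗.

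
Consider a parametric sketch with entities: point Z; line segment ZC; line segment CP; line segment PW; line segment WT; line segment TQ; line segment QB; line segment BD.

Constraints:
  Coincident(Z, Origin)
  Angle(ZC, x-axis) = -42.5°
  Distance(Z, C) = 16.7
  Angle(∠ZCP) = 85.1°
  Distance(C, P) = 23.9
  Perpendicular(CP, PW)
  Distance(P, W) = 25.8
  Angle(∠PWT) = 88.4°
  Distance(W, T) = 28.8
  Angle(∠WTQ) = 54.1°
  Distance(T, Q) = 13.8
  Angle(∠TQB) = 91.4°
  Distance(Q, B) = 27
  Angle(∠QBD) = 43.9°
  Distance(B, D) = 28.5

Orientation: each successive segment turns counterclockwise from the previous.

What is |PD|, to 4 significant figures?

43.16

Z is at the origin; ZC runs at -42.5° with length 16.7, so C = (12.31, -11.28). ∠ZCP = 85.1° gives CP at 52.40° from the x-axis; with |CP| = 23.9, P = (26.90, 7.653). The perpendicularity gives PW at right angles to CP, so PW runs at 142.4°; with |PW| = 25.8, W = (6.454, 23.40). ∠PWT = 88.4° gives WT at -126.0° from the x-axis; with |WT| = 28.8, T = (-10.47, 0.09542). ∠WTQ = 54.1° gives TQ at -0.1000° from the x-axis; with |TQ| = 13.8, Q = (3.326, 0.07134). ∠TQB = 91.4° gives QB at 88.50° from the x-axis; with |QB| = 27.0, B = (4.032, 27.06). ∠QBD = 43.9° gives BD at -135.4° from the x-axis; with |BD| = 28.5, D = (-16.26, 7.051). Then |PD| = |D − P| = 43.16.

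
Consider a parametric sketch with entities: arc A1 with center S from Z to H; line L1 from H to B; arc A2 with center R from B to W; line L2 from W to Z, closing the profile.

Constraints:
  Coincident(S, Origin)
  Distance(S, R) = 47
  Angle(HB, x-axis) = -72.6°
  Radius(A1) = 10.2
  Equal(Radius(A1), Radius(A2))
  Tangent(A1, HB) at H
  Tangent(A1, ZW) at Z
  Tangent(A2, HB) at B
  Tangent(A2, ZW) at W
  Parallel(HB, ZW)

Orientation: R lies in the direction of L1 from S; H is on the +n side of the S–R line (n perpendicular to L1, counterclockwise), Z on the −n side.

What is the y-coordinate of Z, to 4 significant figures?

-3.050

The slot axis is L1's direction at -72.6°, so u = (cos -72.6°, sin -72.6°) = (0.2990, -0.9542) and n = (−sin -72.6°, cos -72.6°) = (0.9542, 0.2990). S is at the origin and R lies 47.0 along u from S, so R = 47.0·u = (14.05, -44.85). Tangency of A1 to both parallel lines with radius 10.2 puts H and Z at S ± 10.2·n: H = (9.733, 3.050), Z = (-9.733, -3.050). So Z.y = -3.050.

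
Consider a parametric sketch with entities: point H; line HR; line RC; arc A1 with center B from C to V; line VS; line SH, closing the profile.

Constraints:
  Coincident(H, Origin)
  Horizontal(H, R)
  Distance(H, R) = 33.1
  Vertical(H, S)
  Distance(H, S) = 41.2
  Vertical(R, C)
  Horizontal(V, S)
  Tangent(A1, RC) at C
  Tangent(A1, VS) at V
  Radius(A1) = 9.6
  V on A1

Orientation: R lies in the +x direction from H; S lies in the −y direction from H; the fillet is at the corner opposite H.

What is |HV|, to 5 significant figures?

47.431

H is at the origin; HR is horizontal with |HR| = 33.1 and R on the +x side, so R = (33.100, 0.0000). H and S share the same x with |HS| = 41.2 and S on the −y side, so S = (0.0000, -41.200). The virtual corner opposite H is at (33.100, -41.200). Since A1 is tangent to RC there, BC ⟂ RC and A1 meets VS tangentially, so BV is at right angles to VS, with radius 9.6, so the center B sits 9.6 in from both sides at B = (23.500, -31.600). That places the tangent points at C = (33.100, -31.600) on RC and V = (23.500, -41.200) on VS. Then |HV| = |V − H| = 47.431.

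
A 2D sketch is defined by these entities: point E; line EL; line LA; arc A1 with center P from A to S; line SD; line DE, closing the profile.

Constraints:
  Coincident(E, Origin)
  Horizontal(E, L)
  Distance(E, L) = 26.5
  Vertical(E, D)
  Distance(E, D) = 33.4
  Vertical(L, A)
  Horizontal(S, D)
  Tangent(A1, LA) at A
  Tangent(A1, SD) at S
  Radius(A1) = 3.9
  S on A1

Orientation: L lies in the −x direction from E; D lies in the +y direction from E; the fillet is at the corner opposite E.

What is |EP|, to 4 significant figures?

37.16

E is at the origin; EL is horizontal with |EL| = 26.5 and L on the −x side, so L = (-26.50, 0.000). ED is vertical with |ED| = 33.4 and D on the +y side, so D = (0.000, 33.40). The virtual corner opposite E is at (-26.50, 33.40). Since A1 is tangent to LA there, PA ⟂ LA and the tangent condition forces PS to be normal to SD, with radius 3.9, so the center P sits 3.9 in from both sides at P = (-22.60, 29.50). Then |EP| = |P − E| = 37.16.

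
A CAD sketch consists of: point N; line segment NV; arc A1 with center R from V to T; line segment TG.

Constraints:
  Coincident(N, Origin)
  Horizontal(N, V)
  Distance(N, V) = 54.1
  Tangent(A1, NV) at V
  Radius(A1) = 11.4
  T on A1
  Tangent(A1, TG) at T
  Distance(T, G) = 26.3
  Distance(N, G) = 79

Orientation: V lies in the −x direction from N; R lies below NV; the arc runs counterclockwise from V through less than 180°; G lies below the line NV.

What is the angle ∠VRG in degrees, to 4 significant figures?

143.7°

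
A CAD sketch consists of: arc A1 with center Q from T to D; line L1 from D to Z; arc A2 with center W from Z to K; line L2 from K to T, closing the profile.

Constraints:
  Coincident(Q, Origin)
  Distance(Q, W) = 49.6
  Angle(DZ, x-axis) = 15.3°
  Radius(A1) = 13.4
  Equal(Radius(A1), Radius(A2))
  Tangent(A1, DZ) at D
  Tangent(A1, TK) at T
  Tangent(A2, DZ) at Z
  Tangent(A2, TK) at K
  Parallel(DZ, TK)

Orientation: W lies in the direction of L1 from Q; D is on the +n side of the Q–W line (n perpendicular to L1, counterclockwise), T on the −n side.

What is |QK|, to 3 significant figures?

51.4

Tangency of A1 to both parallel lines with radius 13.4 puts D and T at Q ± 13.4·n: D = (-3.54, 12.9), T = (3.54, -12.9). Equal radii place Z and K the same way about W: Z = W + 13.4·n = (44.3, 26.0), K = W − 13.4·n = (51.4, 0.163). Then |QK| = |K − Q| = 51.4.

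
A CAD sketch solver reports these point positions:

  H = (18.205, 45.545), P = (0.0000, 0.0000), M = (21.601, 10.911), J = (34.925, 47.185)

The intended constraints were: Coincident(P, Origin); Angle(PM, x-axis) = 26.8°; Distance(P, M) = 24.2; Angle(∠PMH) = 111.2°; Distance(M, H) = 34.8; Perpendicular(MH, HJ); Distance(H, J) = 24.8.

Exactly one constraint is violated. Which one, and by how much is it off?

Distance(H, J) = 24.8 — off by 8.00.

P = (0.00, 0.00) ✓; PM at 26.80° ✓; |PM| = 24.20 ✓; ∠PMH = 111.2° ✓; |MH| = 34.80 ✓; ∠(MH, HJ) = 90.00° ✓; |HJ| = 16.80 ✗.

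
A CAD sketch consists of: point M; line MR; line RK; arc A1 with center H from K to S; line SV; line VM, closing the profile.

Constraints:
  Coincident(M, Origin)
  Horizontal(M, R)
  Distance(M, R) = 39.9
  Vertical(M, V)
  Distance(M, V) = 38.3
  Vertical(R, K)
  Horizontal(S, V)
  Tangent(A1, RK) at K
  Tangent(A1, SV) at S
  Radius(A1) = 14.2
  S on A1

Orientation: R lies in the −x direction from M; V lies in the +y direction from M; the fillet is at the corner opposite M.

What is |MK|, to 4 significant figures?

46.61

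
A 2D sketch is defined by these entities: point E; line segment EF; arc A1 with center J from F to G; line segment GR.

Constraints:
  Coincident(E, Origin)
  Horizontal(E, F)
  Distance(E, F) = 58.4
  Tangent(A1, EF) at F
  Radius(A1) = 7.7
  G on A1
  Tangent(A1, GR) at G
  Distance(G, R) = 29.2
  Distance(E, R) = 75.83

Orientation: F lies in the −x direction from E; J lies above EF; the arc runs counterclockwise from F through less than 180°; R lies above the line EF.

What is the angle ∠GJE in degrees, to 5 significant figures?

37.394°

E is at the origin; EF is horizontal with |EF| = 58.4 and F on the −x side, so F = (-58.400, 0.0000). Tangency of A1 to EF means the radius JF is perpendicular to EF, so J = F + (0, 7.7) = (-58.400, 7.7000). Since JG ⟂ GR (tangency), |JR| = √(7.7² + 29.2²) = 30.198 regardless of where G sits on A1. So R lies on both circle(E, 75.83) and circle(J, 30.198); the above-EF intersection is R = (-66.272, 36.854). G is the foot of the tangent from R: G = (-51.724, 11.536).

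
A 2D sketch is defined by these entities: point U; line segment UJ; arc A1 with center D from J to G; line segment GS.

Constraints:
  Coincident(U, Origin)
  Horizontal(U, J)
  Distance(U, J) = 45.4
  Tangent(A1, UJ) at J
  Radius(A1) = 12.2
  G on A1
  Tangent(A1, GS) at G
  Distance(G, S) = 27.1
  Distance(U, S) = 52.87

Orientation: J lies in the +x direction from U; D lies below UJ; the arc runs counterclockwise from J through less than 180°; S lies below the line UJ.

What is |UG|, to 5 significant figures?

35.618

Checks: |DG| = 12.20 ✓; ∠(DG, GS) = 90.00° ✓; |GS| = 27.10 ✓; |US| = 52.87 ✓.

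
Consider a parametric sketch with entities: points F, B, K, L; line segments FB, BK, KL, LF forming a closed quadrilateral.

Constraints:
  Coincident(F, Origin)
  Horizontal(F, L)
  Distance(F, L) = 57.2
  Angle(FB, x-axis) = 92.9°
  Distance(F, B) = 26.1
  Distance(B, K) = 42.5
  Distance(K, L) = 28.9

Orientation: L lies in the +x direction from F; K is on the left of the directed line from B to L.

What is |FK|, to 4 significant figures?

47.63

Checks: |BK| = 42.50 ✓; |KL| = 28.90 ✓.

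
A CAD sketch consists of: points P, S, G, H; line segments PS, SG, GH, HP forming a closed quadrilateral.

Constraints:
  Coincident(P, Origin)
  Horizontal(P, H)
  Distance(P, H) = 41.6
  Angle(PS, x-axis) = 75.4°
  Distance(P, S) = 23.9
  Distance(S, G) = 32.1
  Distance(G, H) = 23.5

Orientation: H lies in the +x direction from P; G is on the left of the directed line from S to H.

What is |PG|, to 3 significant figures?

44.7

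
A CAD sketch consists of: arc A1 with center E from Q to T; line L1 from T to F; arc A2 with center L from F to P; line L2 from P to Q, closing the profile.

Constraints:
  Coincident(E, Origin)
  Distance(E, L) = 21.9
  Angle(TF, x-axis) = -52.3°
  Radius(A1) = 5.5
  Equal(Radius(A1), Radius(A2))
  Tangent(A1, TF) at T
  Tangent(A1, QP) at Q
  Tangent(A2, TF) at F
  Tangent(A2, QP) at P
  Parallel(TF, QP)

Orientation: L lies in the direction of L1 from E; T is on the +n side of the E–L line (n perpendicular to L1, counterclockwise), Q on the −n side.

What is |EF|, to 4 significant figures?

22.58

The slot axis is L1's direction at -52.3°, so u = (cos -52.3°, sin -52.3°) = (0.6115, -0.7912) and n = (−sin -52.3°, cos -52.3°) = (0.7912, 0.6115). E is at the origin and L lies 21.9 along u from E, so L = 21.9·u = (13.39, -17.33). Tangency of A1 to both parallel lines with radius 5.5 puts T and Q at E ± 5.5·n: T = (4.352, 3.363), Q = (-4.352, -3.363). Equal radii place F and P the same way about L: F = L + 5.5·n = (17.74, -13.96), P = L − 5.5·n = (9.041, -20.69). Then |EF| = |F − E| = 22.58.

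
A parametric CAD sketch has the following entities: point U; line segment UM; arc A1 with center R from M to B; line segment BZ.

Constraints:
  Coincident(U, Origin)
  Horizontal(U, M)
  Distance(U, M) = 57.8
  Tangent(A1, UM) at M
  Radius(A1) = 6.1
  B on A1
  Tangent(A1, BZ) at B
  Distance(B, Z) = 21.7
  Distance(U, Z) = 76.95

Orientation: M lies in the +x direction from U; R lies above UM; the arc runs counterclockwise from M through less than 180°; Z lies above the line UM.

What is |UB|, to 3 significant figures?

63.2

Checks: |RB| = 6.100 ✓; ∠(RB, BZ) = 90.00° ✓; |BZ| = 21.70 ✓; |UZ| = 76.95 ✓.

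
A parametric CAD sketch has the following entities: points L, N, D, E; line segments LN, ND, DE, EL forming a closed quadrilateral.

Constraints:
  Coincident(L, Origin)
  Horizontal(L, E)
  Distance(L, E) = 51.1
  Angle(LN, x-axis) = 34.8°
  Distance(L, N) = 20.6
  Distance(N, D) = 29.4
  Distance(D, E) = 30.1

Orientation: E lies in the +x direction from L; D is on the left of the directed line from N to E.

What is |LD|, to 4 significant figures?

50.00

L is at the origin; LE is horizontal with |LE| = 51.1 and E in +x, so E = (51.1, 0). LN runs at 34.8° with |LN| = 20.6, so N = (16.92, 11.76). D is determined by |ND| = 29.4 and |DE| = 30.1 together: it lies at the intersection of circle(N, 29.4) and circle(E, 30.1). With |NE| = 36.15, the foot of the radical line on NE is 17.50 from N and the perpendicular offset is √(29.4² − 17.50²) = 23.63. Taking the left-of-NE solution: D = (41.15, 28.41).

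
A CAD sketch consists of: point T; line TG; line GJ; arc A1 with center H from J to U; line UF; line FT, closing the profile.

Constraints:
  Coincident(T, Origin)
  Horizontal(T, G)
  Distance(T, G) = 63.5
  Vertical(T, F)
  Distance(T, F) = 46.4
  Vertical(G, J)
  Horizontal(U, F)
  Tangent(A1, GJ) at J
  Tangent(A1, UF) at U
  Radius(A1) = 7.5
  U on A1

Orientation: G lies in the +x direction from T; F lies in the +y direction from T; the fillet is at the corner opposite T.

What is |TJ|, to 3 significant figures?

74.5

T is at the origin; TG is horizontal with |TG| = 63.5 and G on the +x side, so G = (63.5, 0.00). TF is vertical with |TF| = 46.4 and F on the +y side, so F = (0.00, 46.4). The virtual corner opposite T is at (63.5, 46.4). Since A1 is tangent to GJ there, HJ ⟂ GJ and A1 meets UF tangentially, so HU is at right angles to UF, with radius 7.5, so the center H sits 7.5 in from both sides at H = (56.0, 38.9). That places the tangent points at J = (63.5, 38.9) on GJ and U = (56.0, 46.4) on UF. Then |TJ| = |J − T| = 74.5.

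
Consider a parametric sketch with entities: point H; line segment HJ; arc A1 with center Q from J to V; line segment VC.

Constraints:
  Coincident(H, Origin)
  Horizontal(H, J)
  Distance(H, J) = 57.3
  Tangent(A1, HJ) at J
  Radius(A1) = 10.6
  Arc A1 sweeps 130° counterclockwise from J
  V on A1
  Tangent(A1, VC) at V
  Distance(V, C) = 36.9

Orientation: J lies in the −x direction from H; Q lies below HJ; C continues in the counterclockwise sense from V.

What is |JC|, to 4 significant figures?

48.27

On A1, J sits at bearing 90° from Q; a 130° counterclockwise sweep puts V at bearing 220°, so V = Q + 10.6·(cos 220°, sin 220°) = (-65.42, -17.41). Tangency of A1 to VC means the radius QV is perpendicular to VC, so VC runs along (−sin 220°, cos 220°); with |VC| = 36.9, C = (-41.70, -45.68). Then |JC| = |C − J| = 48.27.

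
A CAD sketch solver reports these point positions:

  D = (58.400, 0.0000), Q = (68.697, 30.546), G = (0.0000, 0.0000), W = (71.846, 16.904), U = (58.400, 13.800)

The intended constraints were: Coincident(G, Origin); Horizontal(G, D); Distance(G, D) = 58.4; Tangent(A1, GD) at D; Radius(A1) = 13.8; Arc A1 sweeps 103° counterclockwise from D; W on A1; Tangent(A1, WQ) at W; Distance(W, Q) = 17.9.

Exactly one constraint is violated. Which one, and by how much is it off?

Distance(W, Q) = 17.9 — off by 3.90.

G = (0.00, 0.00) ✓; G.y = 0.00, D.y = 0.00 ✓; |GD| = 58.40 ✓; ∠(UD, DG) = 90.00° ✓; |UD| = 13.80 ✓; bearing(U→W) − bearing(U→D) = 103.0° ✓; |UW| = 13.80 ✓; ∠(UW, WQ) = 90.00° ✓; |WQ| = 14.00 ✗.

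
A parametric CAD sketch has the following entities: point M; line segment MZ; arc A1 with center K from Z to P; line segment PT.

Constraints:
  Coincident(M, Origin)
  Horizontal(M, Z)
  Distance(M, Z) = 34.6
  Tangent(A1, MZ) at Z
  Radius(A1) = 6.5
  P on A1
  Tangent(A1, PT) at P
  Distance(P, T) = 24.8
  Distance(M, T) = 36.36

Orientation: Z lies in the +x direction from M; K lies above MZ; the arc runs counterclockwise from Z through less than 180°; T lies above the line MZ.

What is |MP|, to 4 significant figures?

40.80

M is at the origin; M and Z share the same y with |MZ| = 34.6 and Z on the +x side, so Z = (34.60, 0.000). Since A1 is tangent to MZ there, KZ ⟂ MZ, so K = Z + (0, 6.5) = (34.60, 6.500). Since KP ⟂ PT (tangency), |KT| = √(6.5² + 24.8²) = 25.64 regardless of where P sits on A1. So T lies on both circle(M, 36.36) and circle(K, 25.64); the above-MZ intersection is T = (22.09, 28.88). P is the foot of the tangent from T: P = (39.28, 11.01).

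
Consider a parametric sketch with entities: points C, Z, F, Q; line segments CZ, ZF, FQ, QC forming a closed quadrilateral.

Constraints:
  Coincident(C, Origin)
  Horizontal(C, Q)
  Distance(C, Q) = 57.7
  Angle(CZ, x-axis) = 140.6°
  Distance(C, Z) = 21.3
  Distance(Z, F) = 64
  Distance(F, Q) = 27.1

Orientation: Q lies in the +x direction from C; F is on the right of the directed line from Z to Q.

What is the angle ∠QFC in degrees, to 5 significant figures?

108.50°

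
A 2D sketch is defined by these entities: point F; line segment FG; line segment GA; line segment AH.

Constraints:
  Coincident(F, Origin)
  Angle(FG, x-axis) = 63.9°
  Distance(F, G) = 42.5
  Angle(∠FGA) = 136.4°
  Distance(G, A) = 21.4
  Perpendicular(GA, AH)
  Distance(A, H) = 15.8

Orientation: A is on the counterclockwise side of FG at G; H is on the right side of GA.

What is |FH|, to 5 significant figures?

68.973

F is at the origin; FG runs at 63.9° with length 42.5, so G = 42.5·(cos 63.9°, sin 63.9°) = (18.697, 38.166). ∠FGA = 136.4°, so GA runs at 63.9° + (180° − 136.4°) = 107.50° from the x-axis; with |GA| = 21.4, A = G + 21.4·(cos 107.50°, sin 107.50°) = (12.262, 58.576). GA is perpendicular to AH; with |AH| = 15.8 on the right of GA, H = A + 15.8·(0.95372, 0.30071) = (27.331, 63.327). Then |FH| = |H − F| = 68.973.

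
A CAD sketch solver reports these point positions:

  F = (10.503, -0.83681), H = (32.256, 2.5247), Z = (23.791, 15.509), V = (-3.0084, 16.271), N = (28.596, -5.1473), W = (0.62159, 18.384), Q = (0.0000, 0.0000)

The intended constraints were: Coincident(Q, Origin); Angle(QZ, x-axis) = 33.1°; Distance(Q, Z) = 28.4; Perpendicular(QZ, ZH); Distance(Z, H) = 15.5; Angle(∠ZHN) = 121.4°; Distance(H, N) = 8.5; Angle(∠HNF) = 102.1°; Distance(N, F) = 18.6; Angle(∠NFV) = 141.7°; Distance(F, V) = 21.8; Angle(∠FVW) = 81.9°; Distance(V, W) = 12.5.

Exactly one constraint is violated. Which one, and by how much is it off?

Distance(V, W) = 12.5 — off by 8.30.

Q = (0.00, 0.00) ✓; QZ at 33.10° ✓; |QZ| = 28.40 ✓; ∠(QZ, ZH) = 90.00° ✓; |ZH| = 15.50 ✓; ∠ZHN = 121.4° ✓; |HN| = 8.500 ✓; ∠HNF = 102.1° ✓; |NF| = 18.60 ✓; ∠NFV = 141.7° ✓; |FV| = 21.80 ✓; ∠FVW = 81.90° ✓; |VW| = 4.200 ✗.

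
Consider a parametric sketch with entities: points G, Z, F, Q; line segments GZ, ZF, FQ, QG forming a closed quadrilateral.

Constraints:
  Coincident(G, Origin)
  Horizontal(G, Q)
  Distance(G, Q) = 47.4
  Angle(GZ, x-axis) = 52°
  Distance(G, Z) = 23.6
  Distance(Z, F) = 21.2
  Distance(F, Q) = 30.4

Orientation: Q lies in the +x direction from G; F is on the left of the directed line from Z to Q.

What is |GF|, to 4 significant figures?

43.48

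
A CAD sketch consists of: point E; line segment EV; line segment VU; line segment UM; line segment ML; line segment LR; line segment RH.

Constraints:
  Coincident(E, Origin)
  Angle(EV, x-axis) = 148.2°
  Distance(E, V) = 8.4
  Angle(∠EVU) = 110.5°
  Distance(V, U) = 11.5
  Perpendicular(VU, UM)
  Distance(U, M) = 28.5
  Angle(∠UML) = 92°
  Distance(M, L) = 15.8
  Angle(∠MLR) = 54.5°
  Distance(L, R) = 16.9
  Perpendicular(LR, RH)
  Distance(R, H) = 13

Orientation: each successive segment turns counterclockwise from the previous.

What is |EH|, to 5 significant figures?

23.616

∠MLR = 54.5° gives LR at 161.20° from the x-axis; with |LR| = 16.9, R = (-1.9771, -10.490). LR is perpendicular to RH, so RH runs at -108.80°; with |RH| = 13.0, H = (-6.1666, -22.796). Then |EH| = |H − E| = 23.616.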